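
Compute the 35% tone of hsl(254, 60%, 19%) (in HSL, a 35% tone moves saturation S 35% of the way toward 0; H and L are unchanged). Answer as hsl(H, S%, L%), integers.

S moves 35% from 60 toward 0: 60 − 21 = 39 → 39.
H and L are unchanged.

hsl(254, 39%, 19%)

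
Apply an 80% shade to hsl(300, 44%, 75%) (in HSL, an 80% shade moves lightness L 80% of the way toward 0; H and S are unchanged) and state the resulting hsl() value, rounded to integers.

L moves 80% from 75 toward 0: 75 − 60 = 15 → 15.
H and S are unchanged.

hsl(300, 44%, 15%)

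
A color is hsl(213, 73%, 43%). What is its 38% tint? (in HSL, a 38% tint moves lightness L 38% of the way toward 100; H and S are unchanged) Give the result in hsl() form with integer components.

L moves 38% from 43 toward 100: 43 + 21.66 = 64.66 → 65.
H and S are unchanged.

hsl(213, 73%, 65%)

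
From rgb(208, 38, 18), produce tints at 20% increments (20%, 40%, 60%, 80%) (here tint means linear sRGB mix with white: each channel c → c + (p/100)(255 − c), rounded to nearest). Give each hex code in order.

20%: (208 + 9.4 = 217.4→217, 38 + 43.4 = 81.4→81, 18 + 47.4 = 65.4→65) → #D95141
40%: (208 + 18.8 = 226.8→227, 38 + 86.8 = 124.8→125, 18 + 94.8 = 112.8→113) → #E37D71
60%: (208 + 28.2 = 236.2→236, 38 + 130.2 = 168.2→168, 18 + 142.2 = 160.2→160) → #ECA8A0
80%: (208 + 37.6 = 245.6→246, 38 + 173.6 = 211.6→212, 18 + 189.6 = 207.6→208) → #F6D4D0

#D95141, #E37D71, #ECA8A0, #F6D4D0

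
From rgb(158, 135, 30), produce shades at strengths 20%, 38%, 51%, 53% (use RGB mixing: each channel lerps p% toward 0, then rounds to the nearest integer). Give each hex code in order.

#7e6c18, #625413, #4d420f, #4a3f0e

20%: (158 − 31.6 = 126.4→126, 135 − 27 = 108→108, 30 − 6 = 24→24) → #7e6c18
38%: (158 − 60.04 = 97.96→98, 135 − 51.3 = 83.7→84, 30 − 11.4 = 18.6→19) → #625413
51%: (158 − 80.58 = 77.42→77, 135 − 68.85 = 66.15→66, 30 − 15.3 = 14.7→15) → #4d420f
53%: (158 − 83.74 = 74.26→74, 135 − 71.55 = 63.45→63, 30 − 15.9 = 14.1→14) → #4a3f0e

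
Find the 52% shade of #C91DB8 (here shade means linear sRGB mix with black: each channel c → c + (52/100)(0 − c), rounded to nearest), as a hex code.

#C91DB8 is rgb(201, 29, 184).
Per channel, c → c + 0.52(0 − c):
  R: 201 − 104.52 = 96.48 → 96
  G: 29 − 15.08 = 13.92 → 14
  B: 184 − 95.68 = 88.32 → 88
rgb(96, 14, 88) = #600E58.

#600E58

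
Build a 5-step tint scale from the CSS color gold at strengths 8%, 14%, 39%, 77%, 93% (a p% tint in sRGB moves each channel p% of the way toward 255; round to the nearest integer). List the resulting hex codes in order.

#FFDA14, #FFDD24, #FFE763, #FFF6C4, #FFFCED

CSS gold is rgb(255, 215, 0).
8%: (255→255, 215 + 3.2 = 218.2→218, 0 + 20.4 = 20.4→20) → #FFDA14
14%: (255→255, 215 + 5.6 = 220.6→221, 0 + 35.7 = 35.7→36) → #FFDD24
39%: (255→255, 215 + 15.6 = 230.6→231, 0 + 99.45 = 99.45→99) → #FFE763
77%: (255→255, 215 + 30.8 = 245.8→246, 0 + 196.35 = 196.35→196) → #FFF6C4
93%: (255→255, 215 + 37.2 = 252.2→252, 0 + 237.15 = 237.15→237) → #FFFCED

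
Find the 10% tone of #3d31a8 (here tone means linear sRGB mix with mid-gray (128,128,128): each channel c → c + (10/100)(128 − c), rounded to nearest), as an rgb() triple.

#3d31a8 is rgb(61, 49, 168).
A 10% tone moves each channel 10% toward 128:
  R: 61 + 6.7 = 67.7 → 68
  G: 49 + 7.9 = 56.9 → 57
  B: 168 − 4 = 164 → 164

rgb(68, 57, 164)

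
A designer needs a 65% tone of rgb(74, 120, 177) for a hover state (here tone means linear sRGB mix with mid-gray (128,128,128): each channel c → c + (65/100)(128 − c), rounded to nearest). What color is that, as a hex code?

#6d7d91

A 65% tone moves each channel 65% toward 128:
  R: 74 + 0.65×(128−74) = 74 + 35.1 = 109.1 → 109
  G: 120 + 0.65×(128−120) = 120 + 5.2 = 125.2 → 125
  B: 177 + 0.65×(128−177) = 177 − 31.85 = 145.15 → 145
rgb(109, 125, 145) = #6d7d91.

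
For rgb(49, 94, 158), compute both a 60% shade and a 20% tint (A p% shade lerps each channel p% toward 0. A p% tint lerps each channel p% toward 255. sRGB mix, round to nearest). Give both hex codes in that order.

60% shade:
  R: 49 + 0.6×(0−49) = 49 − 29.4 = 19.6 → 20
  G: 94 + 0.6×(0−94) = 94 − 56.4 = 37.6 → 38
  B: 158 − 94.8 = 63.2 → 63
  → #14263F
20% tint:
  R: 49 + 0.2×(255−49) = 49 + 41.2 = 90.2 → 90
  G: 94 + 0.2×(255−94) = 94 + 32.2 = 126.2 → 126
  B: 158 + 19.4 = 177.4 → 177
  → #5A7EB1

#14263F, #5A7EB1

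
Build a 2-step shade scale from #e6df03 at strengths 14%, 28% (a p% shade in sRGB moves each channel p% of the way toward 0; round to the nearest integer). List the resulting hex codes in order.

#c6c003, #a6a102

#e6df03 is rgb(230, 223, 3).
14%: (230 − 32.2 = 197.8→198, 223 − 31.22 = 191.78→192, 3→3) → #c6c003
28%: (230 − 64.4 = 165.6→166, 223 − 62.44 = 160.56→161, 3 − 0.84 = 2.16→2) → #a6a102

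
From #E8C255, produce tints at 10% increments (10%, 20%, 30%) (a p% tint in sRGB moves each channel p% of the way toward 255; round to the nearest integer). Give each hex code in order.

#E8C255 is rgb(232, 194, 85).
10%: (232 + 2.3 = 234.3→234, 194 + 6.1 = 200.1→200, 85 + 17 = 102→102) → #EAC866
20%: (232 + 4.6 = 236.6→237, 194 + 12.2 = 206.2→206, 85 + 34 = 119→119) → #EDCE77
30%: (232 + 6.9 = 238.9→239, 194 + 18.3 = 212.3→212, 85 + 51 = 136→136) → #EFD488

#EAC866, #EDCE77, #EFD488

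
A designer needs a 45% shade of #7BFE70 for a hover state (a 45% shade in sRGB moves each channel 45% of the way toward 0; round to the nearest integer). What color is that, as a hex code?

#448C3E

#7BFE70 is rgb(123, 254, 112).
Lerp each channel 45% toward 0:
  R: 123 + 0.45×(0−123) = 123 − 55.35 = 67.65 → 68
  G: 254 + 0.45×(0−254) = 254 − 114.3 = 139.7 → 140
  B: 112 + 0.45×(0−112) = 112 − 50.4 = 61.6 → 62
rgb(68, 140, 62) = #448C3E.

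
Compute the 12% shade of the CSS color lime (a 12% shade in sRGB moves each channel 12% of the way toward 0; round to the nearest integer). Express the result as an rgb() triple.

rgb(0, 224, 0)

CSS lime is rgb(0, 255, 0).
Per channel, c → c + 0.12(0 − c):
  R: 0 + 0.12×(0−0) = 0 + 0 = 0 → 0
  G: 255 − 30.6 = 224.4 → 224
  B: 0 + 0 = 0 → 0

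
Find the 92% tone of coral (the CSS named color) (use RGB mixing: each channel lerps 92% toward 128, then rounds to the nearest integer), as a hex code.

CSS coral is rgb(255, 127, 80).
Lerp each channel 92% toward 128:
  R: 255 + 0.92×(128−255) = 255 − 116.84 = 138.16 → 138
  G: 127 + 0.92×(128−127) = 127 + 0.92 = 127.92 → 128
  B: 80 + 0.92×(128−80) = 80 + 44.16 = 124.16 → 124
rgb(138, 128, 124) = #8A807C.

#8A807C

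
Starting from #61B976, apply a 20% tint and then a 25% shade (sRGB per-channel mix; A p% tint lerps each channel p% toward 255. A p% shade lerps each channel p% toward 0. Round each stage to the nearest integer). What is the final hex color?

#61956D

#61B976 is rgb(97, 185, 118).
A 20% tint moves each channel 20% toward 255:
  R: 97 + 0.2×(255−97) = 97 + 31.6 = 128.6 → 129
  G: 185 + 0.2×(255−185) = 185 + 14 = 199 → 199
  B: 118 + 0.2×(255−118) = 118 + 27.4 = 145.4 → 145
After the tint: rgb(129, 199, 145) = #81C791.
A 25% shade moves each channel 25% toward 0:
  R: 129 + 0.25×(0−129) = 129 − 32.25 = 96.75 → 97
  G: 199 + 0.25×(0−199) = 199 − 49.75 = 149.25 → 149
  B: 145 − 36.25 = 108.75 → 109
rgb(97, 149, 109) = #61956D.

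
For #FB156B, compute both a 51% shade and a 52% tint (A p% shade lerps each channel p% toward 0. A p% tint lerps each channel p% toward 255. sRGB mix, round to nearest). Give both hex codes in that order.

#FB156B is rgb(251, 21, 107).
51% shade:
  R: 251 + 0.51×(0−251) = 251 − 128.01 = 122.99 → 123
  G: 21 + 0.51×(0−21) = 21 − 10.71 = 10.29 → 10
  B: 107 + 0.51×(0−107) = 107 − 54.57 = 52.43 → 52
  → #7B0A34
52% tint:
  R: 251 + 2.08 = 253.08 → 253
  G: 21 + 0.52×(255−21) = 21 + 121.68 = 142.68 → 143
  B: 107 + 76.96 = 183.96 → 184
  → #FD8FB8

#7B0A34, #FD8FB8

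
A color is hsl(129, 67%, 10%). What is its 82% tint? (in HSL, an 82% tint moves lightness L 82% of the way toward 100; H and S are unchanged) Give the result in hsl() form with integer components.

L moves 82% from 10 toward 100: 10 + 73.8 = 83.8 → 84.
H and S are unchanged.

hsl(129, 67%, 84%)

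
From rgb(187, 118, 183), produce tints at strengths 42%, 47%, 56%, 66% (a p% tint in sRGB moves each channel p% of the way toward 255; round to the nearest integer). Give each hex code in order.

#D8B0D5, #DBB6D9, #E1C3DF, #E8D0E7

42%: (187 + 28.56 = 215.56→216, 118 + 57.54 = 175.54→176, 183 + 30.24 = 213.24→213) → #D8B0D5
47%: (187 + 31.96 = 218.96→219, 118 + 64.39 = 182.39→182, 183 + 33.84 = 216.84→217) → #DBB6D9
56%: (187 + 38.08 = 225.08→225, 118 + 76.72 = 194.72→195, 183 + 40.32 = 223.32→223) → #E1C3DF
66%: (187 + 44.88 = 231.88→232, 118 + 90.42 = 208.42→208, 183 + 47.52 = 230.52→231) → #E8D0E7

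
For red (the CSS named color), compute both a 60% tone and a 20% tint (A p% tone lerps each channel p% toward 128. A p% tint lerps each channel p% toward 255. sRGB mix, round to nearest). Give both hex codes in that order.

CSS red is rgb(255, 0, 0).
60% tone:
  R: 255 + 0.6×(128−255) = 255 − 76.2 = 178.8 → 179
  G: 0 + 76.8 = 76.8 → 77
  B: 0 + 0.6×(128−0) = 0 + 76.8 = 76.8 → 77
  → #B34D4D
20% tint:
  R: 255 + 0 = 255 → 255
  G: 0 + 0.2×(255−0) = 0 + 51 = 51 → 51
  B: 0 + 0.2×(255−0) = 0 + 51 = 51 → 51
  → #FF3333

#B34D4D, #FF3333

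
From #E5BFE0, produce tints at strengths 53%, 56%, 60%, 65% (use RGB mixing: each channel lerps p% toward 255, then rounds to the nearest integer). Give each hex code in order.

#E5BFE0 is rgb(229, 191, 224).
53%: (229 + 13.78 = 242.78→243, 191 + 33.92 = 224.92→225, 224 + 16.43 = 240.43→240) → #F3E1F0
56%: (229 + 14.56 = 243.56→244, 191 + 35.84 = 226.84→227, 224 + 17.36 = 241.36→241) → #F4E3F1
60%: (229 + 15.6 = 244.6→245, 191 + 38.4 = 229.4→229, 224 + 18.6 = 242.6→243) → #F5E5F3
65%: (229 + 16.9 = 245.9→246, 191 + 41.6 = 232.6→233, 224 + 20.15 = 244.15→244) → #F6E9F4

#F3E1F0, #F4E3F1, #F5E5F3, #F6E9F4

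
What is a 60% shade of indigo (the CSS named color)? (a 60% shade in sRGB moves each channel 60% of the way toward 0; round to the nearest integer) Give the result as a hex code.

CSS indigo is rgb(75, 0, 130).
Lerp each channel 60% toward 0:
  R: 75 − 45 = 30 → 30
  G: 0 + 0 = 0 → 0
  B: 130 − 78 = 52 → 52
rgb(30, 0, 52) = #1E0034.

#1E0034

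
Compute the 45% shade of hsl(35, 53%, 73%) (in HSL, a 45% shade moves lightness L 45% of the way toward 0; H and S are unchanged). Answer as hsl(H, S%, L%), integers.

hsl(35, 53%, 40%)

L moves 45% from 73 toward 0: 73 − 32.85 = 40.15 → 40.
H and S are unchanged.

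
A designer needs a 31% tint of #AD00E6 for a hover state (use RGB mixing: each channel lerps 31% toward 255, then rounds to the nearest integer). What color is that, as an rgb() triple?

#AD00E6 is rgb(173, 0, 230).
Per channel, c → c + 0.31(255 − c):
  R: 173 + 0.31×(255−173) = 173 + 25.42 = 198.42 → 198
  G: 0 + 0.31×(255−0) = 0 + 79.05 = 79.05 → 79
  B: 230 + 0.31×(255−230) = 230 + 7.75 = 237.75 → 238

rgb(198, 79, 238)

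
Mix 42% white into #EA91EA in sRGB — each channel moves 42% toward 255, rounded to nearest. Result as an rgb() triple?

rgb(243, 191, 243)

#EA91EA is rgb(234, 145, 234).
A 42% tint moves each channel 42% toward 255:
  R: 234 + 0.42×(255−234) = 234 + 8.82 = 242.82 → 243
  G: 145 + 0.42×(255−145) = 145 + 46.2 = 191.2 → 191
  B: 234 + 8.82 = 242.82 → 243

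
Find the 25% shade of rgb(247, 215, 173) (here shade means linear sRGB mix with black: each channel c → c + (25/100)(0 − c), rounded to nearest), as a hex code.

Per channel, c → c + 0.25(0 − c):
  R: 247 + 0.25×(0−247) = 247 − 61.75 = 185.25 → 185
  G: 215 − 53.75 = 161.25 → 161
  B: 173 + 0.25×(0−173) = 173 − 43.25 = 129.75 → 130
rgb(185, 161, 130) = #B9A182.

#B9A182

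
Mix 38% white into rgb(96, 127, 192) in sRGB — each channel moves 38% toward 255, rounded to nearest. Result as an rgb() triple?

rgb(156, 176, 216)

Lerp each channel 38% toward 255:
  R: 96 + 0.38×(255−96) = 96 + 60.42 = 156.42 → 156
  G: 127 + 48.64 = 175.64 → 176
  B: 192 + 23.94 = 215.94 → 216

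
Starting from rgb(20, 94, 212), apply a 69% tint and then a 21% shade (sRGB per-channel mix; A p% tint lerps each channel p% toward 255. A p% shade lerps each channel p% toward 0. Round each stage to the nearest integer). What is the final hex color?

Lerp each channel 69% toward 255:
  R: 20 + 162.15 = 182.15 → 182
  G: 94 + 111.09 = 205.09 → 205
  B: 212 + 0.69×(255−212) = 212 + 29.67 = 241.67 → 242
After the tint: rgb(182, 205, 242) = #B6CDF2.
A 21% shade moves each channel 21% toward 0:
  R: 182 + 0.21×(0−182) = 182 − 38.22 = 143.78 → 144
  G: 205 − 43.05 = 161.95 → 162
  B: 242 − 50.82 = 191.18 → 191
rgb(144, 162, 191) = #90A2BF.

#90A2BF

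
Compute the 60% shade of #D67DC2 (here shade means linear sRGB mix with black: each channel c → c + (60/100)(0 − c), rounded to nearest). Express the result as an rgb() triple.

#D67DC2 is rgb(214, 125, 194).
Lerp each channel 60% toward 0:
  R: 214 − 128.4 = 85.6 → 86
  G: 125 − 75 = 50 → 50
  B: 194 + 0.6×(0−194) = 194 − 116.4 = 77.6 → 78

rgb(86, 50, 78)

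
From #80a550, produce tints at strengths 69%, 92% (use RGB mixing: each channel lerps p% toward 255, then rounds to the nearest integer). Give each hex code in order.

#d8e3c9, #f5f8f1

#80a550 is rgb(128, 165, 80).
69%: (128 + 87.63 = 215.63→216, 165 + 62.1 = 227.1→227, 80 + 120.75 = 200.75→201) → #d8e3c9
92%: (128 + 116.84 = 244.84→245, 165 + 82.8 = 247.8→248, 80 + 161 = 241→241) → #f5f8f1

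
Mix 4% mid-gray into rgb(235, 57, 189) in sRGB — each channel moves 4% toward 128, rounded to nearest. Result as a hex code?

Per channel, c → c + 0.04(128 − c):
  R: 235 + 0.04×(128−235) = 235 − 4.28 = 230.72 → 231
  G: 57 + 0.04×(128−57) = 57 + 2.84 = 59.84 → 60
  B: 189 + 0.04×(128−189) = 189 − 2.44 = 186.56 → 187
rgb(231, 60, 187) = #e73cbb.

#e73cbb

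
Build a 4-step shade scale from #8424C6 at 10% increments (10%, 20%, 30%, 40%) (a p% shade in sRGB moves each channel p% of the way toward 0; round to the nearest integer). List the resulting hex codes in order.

#7720B2, #6A1D9E, #5C198B, #4F1677

#8424C6 is rgb(132, 36, 198).
10%: (132 − 13.2 = 118.8→119, 36 − 3.6 = 32.4→32, 198 − 19.8 = 178.2→178) → #7720B2
20%: (132 − 26.4 = 105.6→106, 36 − 7.2 = 28.8→29, 198 − 39.6 = 158.4→158) → #6A1D9E
30%: (132 − 39.6 = 92.4→92, 36 − 10.8 = 25.2→25, 198 − 59.4 = 138.6→139) → #5C198B
40%: (132 − 52.8 = 79.2→79, 36 − 14.4 = 21.6→22, 198 − 79.2 = 118.8→119) → #4F1677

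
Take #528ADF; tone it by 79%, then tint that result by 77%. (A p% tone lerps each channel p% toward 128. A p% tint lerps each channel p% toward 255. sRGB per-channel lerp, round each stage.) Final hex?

#528ADF is rgb(82, 138, 223).
Lerp each channel 79% toward 128:
  R: 82 + 0.79×(128−82) = 82 + 36.34 = 118.34 → 118
  G: 138 + 0.79×(128−138) = 138 − 7.9 = 130.1 → 130
  B: 223 + 0.79×(128−223) = 223 − 75.05 = 147.95 → 148
After the tone: rgb(118, 130, 148) = #768294.
Per channel, c → c + 0.77(255 − c):
  R: 118 + 0.77×(255−118) = 118 + 105.49 = 223.49 → 223
  G: 130 + 96.25 = 226.25 → 226
  B: 148 + 0.77×(255−148) = 148 + 82.39 = 230.39 → 230
rgb(223, 226, 230) = #DFE2E6.

#DFE2E6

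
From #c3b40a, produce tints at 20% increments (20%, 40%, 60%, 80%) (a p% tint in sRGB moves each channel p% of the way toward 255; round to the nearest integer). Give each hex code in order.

#cfc33b, #dbd26c, #e7e19d, #f3f0ce

#c3b40a is rgb(195, 180, 10).
20%: (195 + 12 = 207→207, 180 + 15 = 195→195, 10 + 49 = 59→59) → #cfc33b
40%: (195 + 24 = 219→219, 180 + 30 = 210→210, 10 + 98 = 108→108) → #dbd26c
60%: (195 + 36 = 231→231, 180 + 45 = 225→225, 10 + 147 = 157→157) → #e7e19d
80%: (195 + 48 = 243→243, 180 + 60 = 240→240, 10 + 196 = 206→206) → #f3f0ce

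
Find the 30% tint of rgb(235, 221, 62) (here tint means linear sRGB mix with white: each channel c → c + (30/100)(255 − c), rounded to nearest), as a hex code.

#f1e778

A 30% tint moves each channel 30% toward 255:
  R: 235 + 0.3×(255−235) = 235 + 6 = 241 → 241
  G: 221 + 10.2 = 231.2 → 231
  B: 62 + 57.9 = 119.9 → 120
rgb(241, 231, 120) = #f1e778.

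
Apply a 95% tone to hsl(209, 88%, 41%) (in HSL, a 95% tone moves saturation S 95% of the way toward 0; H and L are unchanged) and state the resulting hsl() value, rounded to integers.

S moves 95% from 88 toward 0: 88 − 83.6 = 4.4 → 4.
H and L are unchanged.

hsl(209, 4%, 41%)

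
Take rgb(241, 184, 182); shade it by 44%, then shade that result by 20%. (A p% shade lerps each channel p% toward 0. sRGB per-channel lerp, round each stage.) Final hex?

#6C5252

Per channel, c → c + 0.44(0 − c):
  R: 241 + 0.44×(0−241) = 241 − 106.04 = 134.96 → 135
  G: 184 − 80.96 = 103.04 → 103
  B: 182 + 0.44×(0−182) = 182 − 80.08 = 101.92 → 102
After the shade: rgb(135, 103, 102) = #876766.
Per channel, c → c + 0.2(0 − c):
  R: 135 + 0.2×(0−135) = 135 − 27 = 108 → 108
  G: 103 + 0.2×(0−103) = 103 − 20.6 = 82.4 → 82
  B: 102 + 0.2×(0−102) = 102 − 20.4 = 81.6 → 82
rgb(108, 82, 82) = #6C5252.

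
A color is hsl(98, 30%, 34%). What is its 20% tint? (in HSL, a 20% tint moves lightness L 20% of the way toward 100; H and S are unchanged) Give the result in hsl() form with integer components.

L moves 20% from 34 toward 100: 34 + 13.2 = 47.2 → 47.
H and S are unchanged.

hsl(98, 30%, 47%)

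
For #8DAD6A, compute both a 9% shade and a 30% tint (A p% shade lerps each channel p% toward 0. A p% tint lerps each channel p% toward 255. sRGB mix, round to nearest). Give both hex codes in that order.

#8DAD6A is rgb(141, 173, 106).
9% shade:
  R: 141 + 0.09×(0−141) = 141 − 12.69 = 128.31 → 128
  G: 173 − 15.57 = 157.43 → 157
  B: 106 + 0.09×(0−106) = 106 − 9.54 = 96.46 → 96
  → #809D60
30% tint:
  R: 141 + 0.3×(255−141) = 141 + 34.2 = 175.2 → 175
  G: 173 + 24.6 = 197.6 → 198
  B: 106 + 0.3×(255−106) = 106 + 44.7 = 150.7 → 151
  → #AFC697

#809D60, #AFC697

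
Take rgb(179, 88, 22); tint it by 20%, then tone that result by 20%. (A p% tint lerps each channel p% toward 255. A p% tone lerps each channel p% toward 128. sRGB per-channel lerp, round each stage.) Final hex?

A 20% tint moves each channel 20% toward 255:
  R: 179 + 0.2×(255−179) = 179 + 15.2 = 194.2 → 194
  G: 88 + 0.2×(255−88) = 88 + 33.4 = 121.4 → 121
  B: 22 + 46.6 = 68.6 → 69
After the tint: rgb(194, 121, 69) = #C27945.
A 20% tone moves each channel 20% toward 128:
  R: 194 − 13.2 = 180.8 → 181
  G: 121 + 0.2×(128−121) = 121 + 1.4 = 122.4 → 122
  B: 69 + 11.8 = 80.8 → 81
rgb(181, 122, 81) = #B57A51.

#B57A51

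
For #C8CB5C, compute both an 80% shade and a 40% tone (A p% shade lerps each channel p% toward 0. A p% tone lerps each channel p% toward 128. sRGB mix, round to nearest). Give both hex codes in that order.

#282912, #ABAD6A

#C8CB5C is rgb(200, 203, 92).
80% shade:
  R: 200 − 160 = 40 → 40
  G: 203 − 162.4 = 40.6 → 41
  B: 92 + 0.8×(0−92) = 92 − 73.6 = 18.4 → 18
  → #282912
40% tone:
  R: 200 + 0.4×(128−200) = 200 − 28.8 = 171.2 → 171
  G: 203 − 30 = 173 → 173
  B: 92 + 14.4 = 106.4 → 106
  → #ABAD6A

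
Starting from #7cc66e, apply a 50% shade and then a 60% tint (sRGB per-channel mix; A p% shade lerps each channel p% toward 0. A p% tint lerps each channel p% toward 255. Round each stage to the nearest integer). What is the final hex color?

#b2c1af

#7cc66e is rgb(124, 198, 110).
Lerp each channel 50% toward 0:
  R: 124 − 62 = 62 → 62
  G: 198 + 0.5×(0−198) = 198 − 99 = 99 → 99
  B: 110 + 0.5×(0−110) = 110 − 55 = 55 → 55
After the shade: rgb(62, 99, 55) = #3e6337.
Per channel, c → c + 0.6(255 − c):
  R: 62 + 0.6×(255−62) = 62 + 115.8 = 177.8 → 178
  G: 99 + 0.6×(255−99) = 99 + 93.6 = 192.6 → 193
  B: 55 + 0.6×(255−55) = 55 + 120 = 175 → 175
rgb(178, 193, 175) = #b2c1af.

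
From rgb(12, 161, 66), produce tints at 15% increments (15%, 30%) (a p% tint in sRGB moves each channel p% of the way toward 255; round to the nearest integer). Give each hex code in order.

#30AF5E, #55BD7B

15%: (12 + 36.45 = 48.45→48, 161 + 14.1 = 175.1→175, 66 + 28.35 = 94.35→94) → #30AF5E
30%: (12 + 72.9 = 84.9→85, 161 + 28.2 = 189.2→189, 66 + 56.7 = 122.7→123) → #55BD7B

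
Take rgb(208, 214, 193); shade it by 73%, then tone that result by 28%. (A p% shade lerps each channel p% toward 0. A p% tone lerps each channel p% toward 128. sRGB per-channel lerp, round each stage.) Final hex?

Lerp each channel 73% toward 0:
  R: 208 + 0.73×(0−208) = 208 − 151.84 = 56.16 → 56
  G: 214 + 0.73×(0−214) = 214 − 156.22 = 57.78 → 58
  B: 193 − 140.89 = 52.11 → 52
After the shade: rgb(56, 58, 52) = #383a34.
Lerp each channel 28% toward 128:
  R: 56 + 20.16 = 76.16 → 76
  G: 58 + 0.28×(128−58) = 58 + 19.6 = 77.6 → 78
  B: 52 + 21.28 = 73.28 → 73
rgb(76, 78, 73) = #4c4e49.

#4c4e49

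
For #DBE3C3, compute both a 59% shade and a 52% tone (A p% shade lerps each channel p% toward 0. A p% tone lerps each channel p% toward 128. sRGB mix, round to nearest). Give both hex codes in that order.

#DBE3C3 is rgb(219, 227, 195).
59% shade:
  R: 219 + 0.59×(0−219) = 219 − 129.21 = 89.79 → 90
  G: 227 + 0.59×(0−227) = 227 − 133.93 = 93.07 → 93
  B: 195 + 0.59×(0−195) = 195 − 115.05 = 79.95 → 80
  → #5A5D50
52% tone:
  R: 219 + 0.52×(128−219) = 219 − 47.32 = 171.68 → 172
  G: 227 − 51.48 = 175.52 → 176
  B: 195 + 0.52×(128−195) = 195 − 34.84 = 160.16 → 160
  → #ACB0A0

#5A5D50, #ACB0A0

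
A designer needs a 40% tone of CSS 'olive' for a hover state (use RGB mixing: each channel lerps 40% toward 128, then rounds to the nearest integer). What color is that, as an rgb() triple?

rgb(128, 128, 51)

CSS olive is rgb(128, 128, 0).
A 40% tone moves each channel 40% toward 128:
  R: 128 + 0.4×(128−128) = 128 + 0 = 128 → 128
  G: 128 + 0.4×(128−128) = 128 + 0 = 128 → 128
  B: 0 + 0.4×(128−0) = 0 + 51.2 = 51.2 → 51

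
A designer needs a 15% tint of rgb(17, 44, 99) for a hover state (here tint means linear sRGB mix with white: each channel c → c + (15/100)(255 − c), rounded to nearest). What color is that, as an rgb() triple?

rgb(53, 76, 122)

A 15% tint moves each channel 15% toward 255:
  R: 17 + 35.7 = 52.7 → 53
  G: 44 + 0.15×(255−44) = 44 + 31.65 = 75.65 → 76
  B: 99 + 0.15×(255−99) = 99 + 23.4 = 122.4 → 122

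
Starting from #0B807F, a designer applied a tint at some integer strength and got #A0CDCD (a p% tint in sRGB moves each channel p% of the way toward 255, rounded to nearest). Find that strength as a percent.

#0B807F is rgb(11, 128, 127); #A0CDCD is rgb(160, 205, 205).
On the R channel (widest range): 160 ≈ 11 + (p/100)(255 − 11), so p ≈ 100×(160 − 11)/(255 − 11) = 14900/244 = 61.07.
p = 61 reproduces all three channels after rounding.

61%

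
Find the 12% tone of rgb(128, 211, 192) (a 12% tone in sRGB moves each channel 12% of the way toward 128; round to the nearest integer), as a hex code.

#80C9B8

A 12% tone moves each channel 12% toward 128:
  R: 128 + 0.12×(128−128) = 128 + 0 = 128 → 128
  G: 211 − 9.96 = 201.04 → 201
  B: 192 − 7.68 = 184.32 → 184
rgb(128, 201, 184) = #80C9B8.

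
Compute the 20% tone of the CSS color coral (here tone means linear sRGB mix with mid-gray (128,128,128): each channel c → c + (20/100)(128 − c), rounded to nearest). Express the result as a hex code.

#E67F5A

CSS coral is rgb(255, 127, 80).
Lerp each channel 20% toward 128:
  R: 255 + 0.2×(128−255) = 255 − 25.4 = 229.6 → 230
  G: 127 + 0.2 = 127.2 → 127
  B: 80 + 0.2×(128−80) = 80 + 9.6 = 89.6 → 90
rgb(230, 127, 90) = #E67F5A.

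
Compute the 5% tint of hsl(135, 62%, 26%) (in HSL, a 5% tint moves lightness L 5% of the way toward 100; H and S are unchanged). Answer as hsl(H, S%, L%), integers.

L moves 5% from 26 toward 100: 26 + 3.7 = 29.7 → 30.
H and S are unchanged.

hsl(135, 62%, 30%)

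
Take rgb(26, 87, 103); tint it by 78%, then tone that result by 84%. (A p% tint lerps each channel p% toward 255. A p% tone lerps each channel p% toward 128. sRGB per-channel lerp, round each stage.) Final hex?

Per channel, c → c + 0.78(255 − c):
  R: 26 + 178.62 = 204.62 → 205
  G: 87 + 0.78×(255−87) = 87 + 131.04 = 218.04 → 218
  B: 103 + 118.56 = 221.56 → 222
After the tint: rgb(205, 218, 222) = #CDDADE.
Lerp each channel 84% toward 128:
  R: 205 + 0.84×(128−205) = 205 − 64.68 = 140.32 → 140
  G: 218 + 0.84×(128−218) = 218 − 75.6 = 142.4 → 142
  B: 222 + 0.84×(128−222) = 222 − 78.96 = 143.04 → 143
rgb(140, 142, 143) = #8C8E8F.

#8C8E8F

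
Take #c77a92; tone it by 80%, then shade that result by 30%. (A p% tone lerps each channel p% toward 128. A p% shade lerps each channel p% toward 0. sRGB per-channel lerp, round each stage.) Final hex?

#c77a92 is rgb(199, 122, 146).
Lerp each channel 80% toward 128:
  R: 199 − 56.8 = 142.2 → 142
  G: 122 + 4.8 = 126.8 → 127
  B: 146 + 0.8×(128−146) = 146 − 14.4 = 131.6 → 132
After the tone: rgb(142, 127, 132) = #8e7f84.
A 30% shade moves each channel 30% toward 0:
  R: 142 + 0.3×(0−142) = 142 − 42.6 = 99.4 → 99
  G: 127 + 0.3×(0−127) = 127 − 38.1 = 88.9 → 89
  B: 132 + 0.3×(0−132) = 132 − 39.6 = 92.4 → 92
rgb(99, 89, 92) = #63595c.

#63595c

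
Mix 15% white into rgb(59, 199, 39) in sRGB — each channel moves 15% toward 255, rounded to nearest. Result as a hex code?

#58CF47

A 15% tint moves each channel 15% toward 255:
  R: 59 + 29.4 = 88.4 → 88
  G: 199 + 8.4 = 207.4 → 207
  B: 39 + 32.4 = 71.4 → 71
rgb(88, 207, 71) = #58CF47.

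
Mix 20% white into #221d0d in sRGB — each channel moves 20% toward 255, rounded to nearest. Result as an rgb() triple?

#221d0d is rgb(34, 29, 13).
Lerp each channel 20% toward 255:
  R: 34 + 0.2×(255−34) = 34 + 44.2 = 78.2 → 78
  G: 29 + 45.2 = 74.2 → 74
  B: 13 + 0.2×(255−13) = 13 + 48.4 = 61.4 → 61

rgb(78, 74, 61)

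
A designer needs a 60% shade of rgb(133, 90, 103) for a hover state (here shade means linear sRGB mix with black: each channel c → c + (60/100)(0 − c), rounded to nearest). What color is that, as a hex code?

Lerp each channel 60% toward 0:
  R: 133 + 0.6×(0−133) = 133 − 79.8 = 53.2 → 53
  G: 90 − 54 = 36 → 36
  B: 103 + 0.6×(0−103) = 103 − 61.8 = 41.2 → 41
rgb(53, 36, 41) = #352429.

#352429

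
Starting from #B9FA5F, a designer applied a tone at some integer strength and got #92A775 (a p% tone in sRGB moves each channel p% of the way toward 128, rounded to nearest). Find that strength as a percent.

68%

#B9FA5F is rgb(185, 250, 95); #92A775 is rgb(146, 167, 117).
On the G channel (widest range): 167 ≈ 250 + (p/100)(128 − 250), so p ≈ 100×(167 − 250)/(128 − 250) = -8300/-122 = 68.03.
p = 68 reproduces all three channels after rounding.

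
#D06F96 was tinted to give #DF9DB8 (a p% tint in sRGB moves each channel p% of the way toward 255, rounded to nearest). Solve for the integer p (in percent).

#D06F96 is rgb(208, 111, 150); #DF9DB8 is rgb(223, 157, 184).
On the G channel (widest range): 157 ≈ 111 + (p/100)(255 − 111), so p ≈ 100×(157 − 111)/(255 − 111) = 4600/144 = 31.94.
p = 32 reproduces all three channels after rounding.

32%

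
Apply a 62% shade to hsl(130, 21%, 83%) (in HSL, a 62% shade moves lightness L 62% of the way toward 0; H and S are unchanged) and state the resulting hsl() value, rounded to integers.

L moves 62% from 83 toward 0: 83 − 51.46 = 31.54 → 32.
H and S are unchanged.

hsl(130, 21%, 32%)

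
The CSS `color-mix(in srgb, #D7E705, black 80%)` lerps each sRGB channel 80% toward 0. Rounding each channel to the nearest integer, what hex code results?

#D7E705 is rgb(215, 231, 5).
An 80% shade moves each channel 80% toward 0:
  R: 215 + 0.8×(0−215) = 215 − 172 = 43 → 43
  G: 231 − 184.8 = 46.2 → 46
  B: 5 + 0.8×(0−5) = 5 − 4 = 1 → 1
rgb(43, 46, 1) = #2B2E01.

#2B2E01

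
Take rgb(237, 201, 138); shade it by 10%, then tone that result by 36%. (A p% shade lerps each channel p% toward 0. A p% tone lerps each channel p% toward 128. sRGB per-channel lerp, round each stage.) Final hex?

A 10% shade moves each channel 10% toward 0:
  R: 237 + 0.1×(0−237) = 237 − 23.7 = 213.3 → 213
  G: 201 + 0.1×(0−201) = 201 − 20.1 = 180.9 → 181
  B: 138 + 0.1×(0−138) = 138 − 13.8 = 124.2 → 124
After the shade: rgb(213, 181, 124) = #D5B57C.
A 36% tone moves each channel 36% toward 128:
  R: 213 + 0.36×(128−213) = 213 − 30.6 = 182.4 → 182
  G: 181 − 19.08 = 161.92 → 162
  B: 124 + 1.44 = 125.44 → 125
rgb(182, 162, 125) = #B6A27D.

#B6A27D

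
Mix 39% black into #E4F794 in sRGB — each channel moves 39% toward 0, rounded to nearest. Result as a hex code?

#8B975A

#E4F794 is rgb(228, 247, 148).
A 39% shade moves each channel 39% toward 0:
  R: 228 + 0.39×(0−228) = 228 − 88.92 = 139.08 → 139
  G: 247 + 0.39×(0−247) = 247 − 96.33 = 150.67 → 151
  B: 148 − 57.72 = 90.28 → 90
rgb(139, 151, 90) = #8B975A.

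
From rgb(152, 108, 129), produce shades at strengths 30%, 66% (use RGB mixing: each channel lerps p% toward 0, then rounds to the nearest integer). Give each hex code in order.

#6a4c5a, #34252c

30%: (152 − 45.6 = 106.4→106, 108 − 32.4 = 75.6→76, 129 − 38.7 = 90.3→90) → #6a4c5a
66%: (152 − 100.32 = 51.68→52, 108 − 71.28 = 36.72→37, 129 − 85.14 = 43.86→44) → #34252c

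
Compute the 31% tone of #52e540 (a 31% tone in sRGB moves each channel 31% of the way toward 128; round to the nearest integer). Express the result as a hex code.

#60c654

#52e540 is rgb(82, 229, 64).
Per channel, c → c + 0.31(128 − c):
  R: 82 + 0.31×(128−82) = 82 + 14.26 = 96.26 → 96
  G: 229 + 0.31×(128−229) = 229 − 31.31 = 197.69 → 198
  B: 64 + 0.31×(128−64) = 64 + 19.84 = 83.84 → 84
rgb(96, 198, 84) = #60c654.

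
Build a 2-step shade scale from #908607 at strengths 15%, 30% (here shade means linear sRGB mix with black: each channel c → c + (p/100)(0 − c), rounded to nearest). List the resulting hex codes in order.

#7a7206, #655e05

#908607 is rgb(144, 134, 7).
15%: (144 − 21.6 = 122.4→122, 134 − 20.1 = 113.9→114, 7 − 1.05 = 5.95→6) → #7a7206
30%: (144 − 43.2 = 100.8→101, 134 − 40.2 = 93.8→94, 7 − 2.1 = 4.9→5) → #655e05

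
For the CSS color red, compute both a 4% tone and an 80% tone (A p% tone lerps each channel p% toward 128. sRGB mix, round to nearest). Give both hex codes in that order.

#fa0505, #996666

CSS red is rgb(255, 0, 0).
4% tone:
  R: 255 − 5.08 = 249.92 → 250
  G: 0 + 0.04×(128−0) = 0 + 5.12 = 5.12 → 5
  B: 0 + 5.12 = 5.12 → 5
  → #fa0505
80% tone:
  R: 255 − 101.6 = 153.4 → 153
  G: 0 + 102.4 = 102.4 → 102
  B: 0 + 102.4 = 102.4 → 102
  → #996666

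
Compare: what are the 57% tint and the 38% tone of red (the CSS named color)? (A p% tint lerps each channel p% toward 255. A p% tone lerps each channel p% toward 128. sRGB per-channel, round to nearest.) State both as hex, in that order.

CSS red is rgb(255, 0, 0).
57% tint:
  R: 255 + 0.57×(255−255) = 255 + 0 = 255 → 255
  G: 0 + 145.35 = 145.35 → 145
  B: 0 + 0.57×(255−0) = 0 + 145.35 = 145.35 → 145
  → #ff9191
38% tone:
  R: 255 − 48.26 = 206.74 → 207
  G: 0 + 48.64 = 48.64 → 49
  B: 0 + 0.38×(128−0) = 0 + 48.64 = 48.64 → 49
  → #cf3131

#ff9191, #cf3131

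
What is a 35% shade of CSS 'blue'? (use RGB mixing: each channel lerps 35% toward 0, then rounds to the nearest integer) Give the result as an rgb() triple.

CSS blue is rgb(0, 0, 255).
Lerp each channel 35% toward 0:
  R: 0 + 0.35×(0−0) = 0 + 0 = 0 → 0
  G: 0 + 0.35×(0−0) = 0 + 0 = 0 → 0
  B: 255 + 0.35×(0−255) = 255 − 89.25 = 165.75 → 166

rgb(0, 0, 166)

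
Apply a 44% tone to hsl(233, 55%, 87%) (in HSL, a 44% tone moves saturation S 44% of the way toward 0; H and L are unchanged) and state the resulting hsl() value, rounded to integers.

S moves 44% from 55 toward 0: 55 − 24.2 = 30.8 → 31.
H and L are unchanged.

hsl(233, 31%, 87%)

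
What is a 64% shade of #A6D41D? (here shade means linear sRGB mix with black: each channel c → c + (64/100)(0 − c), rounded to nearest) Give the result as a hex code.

#3C4C0A

#A6D41D is rgb(166, 212, 29).
Per channel, c → c + 0.64(0 − c):
  R: 166 + 0.64×(0−166) = 166 − 106.24 = 59.76 → 60
  G: 212 + 0.64×(0−212) = 212 − 135.68 = 76.32 → 76
  B: 29 − 18.56 = 10.44 → 10
rgb(60, 76, 10) = #3C4C0A.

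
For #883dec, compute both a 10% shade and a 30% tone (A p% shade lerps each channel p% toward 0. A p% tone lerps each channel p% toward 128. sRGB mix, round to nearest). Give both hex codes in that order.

#7a37d4, #8651cc

#883dec is rgb(136, 61, 236).
10% shade:
  R: 136 − 13.6 = 122.4 → 122
  G: 61 − 6.1 = 54.9 → 55
  B: 236 − 23.6 = 212.4 → 212
  → #7a37d4
30% tone:
  R: 136 + 0.3×(128−136) = 136 − 2.4 = 133.6 → 134
  G: 61 + 0.3×(128−61) = 61 + 20.1 = 81.1 → 81
  B: 236 + 0.3×(128−236) = 236 − 32.4 = 203.6 → 204
  → #8651cc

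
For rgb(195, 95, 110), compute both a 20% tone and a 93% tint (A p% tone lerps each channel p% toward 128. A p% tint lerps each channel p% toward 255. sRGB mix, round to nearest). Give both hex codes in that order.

#B66672, #FBF4F5

20% tone:
  R: 195 − 13.4 = 181.6 → 182
  G: 95 + 6.6 = 101.6 → 102
  B: 110 + 3.6 = 113.6 → 114
  → #B66672
93% tint:
  R: 195 + 0.93×(255−195) = 195 + 55.8 = 250.8 → 251
  G: 95 + 148.8 = 243.8 → 244
  B: 110 + 0.93×(255−110) = 110 + 134.85 = 244.85 → 245
  → #FBF4F5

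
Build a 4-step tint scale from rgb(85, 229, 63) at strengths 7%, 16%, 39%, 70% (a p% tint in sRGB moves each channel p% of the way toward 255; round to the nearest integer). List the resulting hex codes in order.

7%: (85 + 11.9 = 96.9→97, 229 + 1.82 = 230.82→231, 63 + 13.44 = 76.44→76) → #61e74c
16%: (85 + 27.2 = 112.2→112, 229 + 4.16 = 233.16→233, 63 + 30.72 = 93.72→94) → #70e95e
39%: (85 + 66.3 = 151.3→151, 229 + 10.14 = 239.14→239, 63 + 74.88 = 137.88→138) → #97ef8a
70%: (85 + 119 = 204→204, 229 + 18.2 = 247.2→247, 63 + 134.4 = 197.4→197) → #ccf7c5

#61e74c, #70e95e, #97ef8a, #ccf7c5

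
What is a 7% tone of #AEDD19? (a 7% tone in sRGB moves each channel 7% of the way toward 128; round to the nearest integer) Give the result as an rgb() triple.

#AEDD19 is rgb(174, 221, 25).
A 7% tone moves each channel 7% toward 128:
  R: 174 + 0.07×(128−174) = 174 − 3.22 = 170.78 → 171
  G: 221 + 0.07×(128−221) = 221 − 6.51 = 214.49 → 214
  B: 25 + 0.07×(128−25) = 25 + 7.21 = 32.21 → 32

rgb(171, 214, 32)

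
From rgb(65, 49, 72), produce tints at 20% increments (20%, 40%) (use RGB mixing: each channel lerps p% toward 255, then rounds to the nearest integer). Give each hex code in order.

20%: (65 + 38 = 103→103, 49 + 41.2 = 90.2→90, 72 + 36.6 = 108.6→109) → #675A6D
40%: (65 + 76 = 141→141, 49 + 82.4 = 131.4→131, 72 + 73.2 = 145.2→145) → #8D8391

#675A6D, #8D8391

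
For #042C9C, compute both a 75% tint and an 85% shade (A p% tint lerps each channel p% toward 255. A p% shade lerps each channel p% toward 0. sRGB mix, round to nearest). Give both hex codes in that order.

#C0CAE6, #010717

#042C9C is rgb(4, 44, 156).
75% tint:
  R: 4 + 188.25 = 192.25 → 192
  G: 44 + 0.75×(255−44) = 44 + 158.25 = 202.25 → 202
  B: 156 + 0.75×(255−156) = 156 + 74.25 = 230.25 → 230
  → #C0CAE6
85% shade:
  R: 4 + 0.85×(0−4) = 4 − 3.4 = 0.6 → 1
  G: 44 + 0.85×(0−44) = 44 − 37.4 = 6.6 → 7
  B: 156 + 0.85×(0−156) = 156 − 132.6 = 23.4 → 23
  → #010717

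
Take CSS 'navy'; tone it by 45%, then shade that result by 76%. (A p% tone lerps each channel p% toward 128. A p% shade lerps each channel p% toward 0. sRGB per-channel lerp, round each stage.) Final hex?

CSS navy is rgb(0, 0, 128).
Per channel, c → c + 0.45(128 − c):
  R: 0 + 57.6 = 57.6 → 58
  G: 0 + 0.45×(128−0) = 0 + 57.6 = 57.6 → 58
  B: 128 + 0.45×(128−128) = 128 + 0 = 128 → 128
After the tone: rgb(58, 58, 128) = #3A3A80.
Per channel, c → c + 0.76(0 − c):
  R: 58 + 0.76×(0−58) = 58 − 44.08 = 13.92 → 14
  G: 58 + 0.76×(0−58) = 58 − 44.08 = 13.92 → 14
  B: 128 − 97.28 = 30.72 → 31
rgb(14, 14, 31) = #0E0E1F.

#0E0E1F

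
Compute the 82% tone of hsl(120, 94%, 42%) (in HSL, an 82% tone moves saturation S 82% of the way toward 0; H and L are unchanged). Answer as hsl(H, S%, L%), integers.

hsl(120, 17%, 42%)

S moves 82% from 94 toward 0: 94 − 77.08 = 16.92 → 17.
H and L are unchanged.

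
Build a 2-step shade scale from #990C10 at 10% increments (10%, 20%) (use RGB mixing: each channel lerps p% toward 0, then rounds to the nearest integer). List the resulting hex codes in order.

#8A0B0E, #7A0A0D

#990C10 is rgb(153, 12, 16).
10%: (153 − 15.3 = 137.7→138, 12 − 1.2 = 10.8→11, 16 − 1.6 = 14.4→14) → #8A0B0E
20%: (153 − 30.6 = 122.4→122, 12 − 2.4 = 9.6→10, 16 − 3.2 = 12.8→13) → #7A0A0D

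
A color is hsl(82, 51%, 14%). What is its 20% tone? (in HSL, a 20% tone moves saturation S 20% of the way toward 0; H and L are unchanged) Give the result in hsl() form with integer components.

S moves 20% from 51 toward 0: 51 − 10.2 = 40.8 → 41.
H and L are unchanged.

hsl(82, 41%, 14%)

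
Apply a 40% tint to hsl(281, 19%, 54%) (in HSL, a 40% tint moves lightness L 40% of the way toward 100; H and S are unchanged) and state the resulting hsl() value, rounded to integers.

L moves 40% from 54 toward 100: 54 + 18.4 = 72.4 → 72.
H and S are unchanged.

hsl(281, 19%, 72%)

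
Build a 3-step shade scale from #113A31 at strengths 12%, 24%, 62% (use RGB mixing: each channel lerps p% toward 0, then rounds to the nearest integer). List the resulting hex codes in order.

#0F332B, #0D2C25, #061613

#113A31 is rgb(17, 58, 49).
12%: (17 − 2.04 = 14.96→15, 58 − 6.96 = 51.04→51, 49 − 5.88 = 43.12→43) → #0F332B
24%: (17 − 4.08 = 12.92→13, 58 − 13.92 = 44.08→44, 49 − 11.76 = 37.24→37) → #0D2C25
62%: (17 − 10.54 = 6.46→6, 58 − 35.96 = 22.04→22, 49 − 30.38 = 18.62→19) → #061613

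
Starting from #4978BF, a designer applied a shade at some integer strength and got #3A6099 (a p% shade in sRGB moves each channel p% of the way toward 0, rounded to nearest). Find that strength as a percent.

20%

#4978BF is rgb(73, 120, 191); #3A6099 is rgb(58, 96, 153).
On the B channel (widest range): 153 ≈ 191 + (p/100)(0 − 191), so p ≈ 100×(153 − 191)/(0 − 191) = -3800/-191 = 19.90.
p = 20 reproduces all three channels after rounding.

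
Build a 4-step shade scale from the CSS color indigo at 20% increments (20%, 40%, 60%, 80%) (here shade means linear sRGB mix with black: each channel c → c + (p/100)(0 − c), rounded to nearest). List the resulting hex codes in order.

#3c0068, #2d004e, #1e0034, #0f001a

CSS indigo is rgb(75, 0, 130).
20%: (75 − 15 = 60→60, 0→0, 130 − 26 = 104→104) → #3c0068
40%: (75 − 30 = 45→45, 0→0, 130 − 52 = 78→78) → #2d004e
60%: (75 − 45 = 30→30, 0→0, 130 − 78 = 52→52) → #1e0034
80%: (75 − 60 = 15→15, 0→0, 130 − 104 = 26→26) → #0f001a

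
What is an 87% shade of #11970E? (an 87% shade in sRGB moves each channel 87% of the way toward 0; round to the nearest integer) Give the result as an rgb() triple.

rgb(2, 20, 2)

#11970E is rgb(17, 151, 14).
Lerp each channel 87% toward 0:
  R: 17 − 14.79 = 2.21 → 2
  G: 151 + 0.87×(0−151) = 151 − 131.37 = 19.63 → 20
  B: 14 − 12.18 = 1.82 → 2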